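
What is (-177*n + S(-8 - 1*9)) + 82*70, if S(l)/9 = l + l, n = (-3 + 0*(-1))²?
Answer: 3841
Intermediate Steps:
n = 9 (n = (-3 + 0)² = (-3)² = 9)
S(l) = 18*l (S(l) = 9*(l + l) = 9*(2*l) = 18*l)
(-177*n + S(-8 - 1*9)) + 82*70 = (-177*9 + 18*(-8 - 1*9)) + 82*70 = (-1593 + 18*(-8 - 9)) + 5740 = (-1593 + 18*(-17)) + 5740 = (-1593 - 306) + 5740 = -1899 + 5740 = 3841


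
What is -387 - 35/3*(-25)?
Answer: -286/3 ≈ -95.333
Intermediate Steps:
-387 - 35/3*(-25) = -387 - 35*(⅓)*(-25) = -387 - 35*(-25)/3 = -387 - 1*(-875/3) = -387 + 875/3 = -286/3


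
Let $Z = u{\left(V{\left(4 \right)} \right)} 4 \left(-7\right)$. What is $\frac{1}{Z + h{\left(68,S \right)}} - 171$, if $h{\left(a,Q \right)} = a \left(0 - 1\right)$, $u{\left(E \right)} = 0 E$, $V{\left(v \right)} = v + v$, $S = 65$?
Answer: $- \frac{11629}{68} \approx -171.01$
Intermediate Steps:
$V{\left(v \right)} = 2 v$
$u{\left(E \right)} = 0$
$h{\left(a,Q \right)} = - a$ ($h{\left(a,Q \right)} = a \left(-1\right) = - a$)
$Z = 0$ ($Z = 0 \cdot 4 \left(-7\right) = 0 \left(-7\right) = 0$)
$\frac{1}{Z + h{\left(68,S \right)}} - 171 = \frac{1}{0 - 68} - 171 = \frac{1}{-68} - 171 = - \frac{1}{68} - 171 = - \frac{11629}{68}$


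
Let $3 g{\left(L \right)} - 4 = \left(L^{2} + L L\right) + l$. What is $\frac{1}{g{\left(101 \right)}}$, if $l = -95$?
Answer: $\frac{3}{20311} \approx 0.0001477$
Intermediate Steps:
$g{\left(L \right)} = - \frac{91}{3} + \frac{2 L^{2}}{3}$ ($g{\left(L \right)} = \frac{4}{3} + \frac{\left(L^{2} + L L\right) - 95}{3} = \frac{4}{3} + \frac{\left(L^{2} + L^{2}\right) - 95}{3} = \frac{4}{3} + \frac{2 L^{2} - 95}{3} = \frac{4}{3} + \frac{-95 + 2 L^{2}}{3} = \frac{4}{3} + \left(- \frac{95}{3} + \frac{2 L^{2}}{3}\right) = - \frac{91}{3} + \frac{2 L^{2}}{3}$)
$\frac{1}{g{\left(101 \right)}} = \frac{1}{- \frac{91}{3} + \frac{2 \cdot 101^{2}}{3}} = \frac{1}{- \frac{91}{3} + \frac{2}{3} \cdot 10201} = \frac{1}{- \frac{91}{3} + \frac{20402}{3}} = \frac{1}{\frac{20311}{3}} = \frac{3}{20311}$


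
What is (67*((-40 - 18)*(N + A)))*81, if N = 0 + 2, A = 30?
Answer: -10072512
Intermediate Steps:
N = 2
(67*((-40 - 18)*(N + A)))*81 = (67*((-40 - 18)*(2 + 30)))*81 = (67*(-58*32))*81 = (67*(-1856))*81 = -124352*81 = -10072512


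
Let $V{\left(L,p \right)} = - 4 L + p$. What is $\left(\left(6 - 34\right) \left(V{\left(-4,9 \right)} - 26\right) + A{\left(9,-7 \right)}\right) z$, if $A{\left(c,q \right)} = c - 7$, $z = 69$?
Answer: $2070$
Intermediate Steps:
$V{\left(L,p \right)} = p - 4 L$
$A{\left(c,q \right)} = -7 + c$ ($A{\left(c,q \right)} = c - 7 = -7 + c$)
$\left(\left(6 - 34\right) \left(V{\left(-4,9 \right)} - 26\right) + A{\left(9,-7 \right)}\right) z = \left(\left(6 - 34\right) \left(\left(9 - -16\right) - 26\right) + \left(-7 + 9\right)\right) 69 = \left(- 28 \left(\left(9 + 16\right) - 26\right) + 2\right) 69 = \left(- 28 \left(25 - 26\right) + 2\right) 69 = \left(\left(-28\right) \left(-1\right) + 2\right) 69 = \left(28 + 2\right) 69 = 30 \cdot 69 = 2070$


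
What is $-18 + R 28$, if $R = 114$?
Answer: $3174$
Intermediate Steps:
$-18 + R 28 = -18 + 114 \cdot 28 = -18 + 3192 = 3174$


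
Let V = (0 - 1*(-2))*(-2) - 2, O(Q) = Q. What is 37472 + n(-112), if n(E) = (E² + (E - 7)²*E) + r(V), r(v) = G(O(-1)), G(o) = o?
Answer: -1536017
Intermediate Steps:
V = -6 (V = (0 + 2)*(-2) - 2 = 2*(-2) - 2 = -4 - 2 = -6)
r(v) = -1
n(E) = -1 + E² + E*(-7 + E)² (n(E) = (E² + (E - 7)²*E) - 1 = (E² + (-7 + E)²*E) - 1 = (E² + E*(-7 + E)²) - 1 = -1 + E² + E*(-7 + E)²)
37472 + n(-112) = 37472 + (-1 + (-112)² - 112*(-7 - 112)²) = 37472 + (-1 + 12544 - 112*(-119)²) = 37472 + (-1 + 12544 - 112*14161) = 37472 + (-1 + 12544 - 1586032) = 37472 - 1573489 = -1536017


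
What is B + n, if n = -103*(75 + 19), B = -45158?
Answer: -54840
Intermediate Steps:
n = -9682 (n = -103*94 = -9682)
B + n = -45158 - 9682 = -54840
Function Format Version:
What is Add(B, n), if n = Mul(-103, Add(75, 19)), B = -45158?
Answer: -54840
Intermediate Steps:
n = -9682 (n = Mul(-103, 94) = -9682)
Add(B, n) = Add(-45158, -9682) = -54840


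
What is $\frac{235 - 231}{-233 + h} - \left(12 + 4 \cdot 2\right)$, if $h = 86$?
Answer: $- \frac{2944}{147} \approx -20.027$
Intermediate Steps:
$\frac{235 - 231}{-233 + h} - \left(12 + 4 \cdot 2\right) = \frac{235 - 231}{-233 + 86} - \left(12 + 4 \cdot 2\right) = \frac{4}{-147} - \left(12 + 8\right) = 4 \left(- \frac{1}{147}\right) - 20 = - \frac{4}{147} - 20 = - \frac{2944}{147}$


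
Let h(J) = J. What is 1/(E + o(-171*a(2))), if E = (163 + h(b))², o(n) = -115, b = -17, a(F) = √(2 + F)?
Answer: 1/21201 ≈ 4.7168e-5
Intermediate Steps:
E = 21316 (E = (163 - 17)² = 146² = 21316)
1/(E + o(-171*a(2))) = 1/(21316 - 115) = 1/21201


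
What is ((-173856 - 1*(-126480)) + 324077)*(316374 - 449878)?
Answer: -36940690304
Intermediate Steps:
((-173856 - 1*(-126480)) + 324077)*(316374 - 449878) = ((-173856 + 126480) + 324077)*(-133504) = (-47376 + 324077)*(-133504) = 276701*(-133504) = -36940690304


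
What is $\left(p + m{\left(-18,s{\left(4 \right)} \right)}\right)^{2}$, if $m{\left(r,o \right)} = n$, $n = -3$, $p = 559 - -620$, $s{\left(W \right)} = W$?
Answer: $1382976$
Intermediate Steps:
$p = 1179$ ($p = 559 + 620 = 1179$)
$m{\left(r,o \right)} = -3$
$\left(p + m{\left(-18,s{\left(4 \right)} \right)}\right)^{2} = \left(1179 - 3\right)^{2} = 1176^{2} = 1382976$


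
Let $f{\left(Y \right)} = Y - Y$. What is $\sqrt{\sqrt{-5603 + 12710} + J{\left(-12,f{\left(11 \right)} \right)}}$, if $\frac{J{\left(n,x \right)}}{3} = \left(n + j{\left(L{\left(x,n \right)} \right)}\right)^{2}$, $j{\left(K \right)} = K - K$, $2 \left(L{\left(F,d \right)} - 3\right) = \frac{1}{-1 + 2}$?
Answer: $\sqrt{432 + \sqrt{7107}} \approx 22.722$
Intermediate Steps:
$f{\left(Y \right)} = 0$
$L{\left(F,d \right)} = \frac{7}{2}$ ($L{\left(F,d \right)} = 3 + \frac{1}{2 \left(-1 + 2\right)} = 3 + \frac{1}{2 \cdot 1} = 3 + \frac{1}{2} \cdot 1 = 3 + \frac{1}{2} = \frac{7}{2}$)
$j{\left(K \right)} = 0$
$J{\left(n,x \right)} = 3 n^{2}$ ($J{\left(n,x \right)} = 3 \left(n + 0\right)^{2} = 3 n^{2}$)
$\sqrt{\sqrt{-5603 + 12710} + J{\left(-12,f{\left(11 \right)} \right)}} = \sqrt{\sqrt{-5603 + 12710} + 3 \left(-12\right)^{2}} = \sqrt{\sqrt{7107} + 3 \cdot 144} = \sqrt{\sqrt{7107} + 432} = \sqrt{432 + \sqrt{7107}}$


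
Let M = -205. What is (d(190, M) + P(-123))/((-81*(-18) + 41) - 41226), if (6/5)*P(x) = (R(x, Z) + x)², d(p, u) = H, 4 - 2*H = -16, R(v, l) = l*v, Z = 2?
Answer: -226955/79454 ≈ -2.8564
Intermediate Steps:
H = 10 (H = 2 - ½*(-16) = 2 + 8 = 10)
d(p, u) = 10
P(x) = 15*x²/2 (P(x) = 5*(2*x + x)²/6 = 5*(3*x)²/6 = 5*(9*x²)/6 = 15*x²/2)
(d(190, M) + P(-123))/((-81*(-18) + 41) - 41226) = (10 + (15/2)*(-123)²)/((-81*(-18) + 41) - 41226) = (10 + (15/2)*15129)/((1458 + 41) - 41226) = (10 + 226935/2)/(1499 - 41226) = (226955/2)/(-39727) = (226955/2)*(-1/39727) = -226955/79454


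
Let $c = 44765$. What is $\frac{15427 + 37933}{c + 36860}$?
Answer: $\frac{10672}{16325} \approx 0.65372$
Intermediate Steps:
$\frac{15427 + 37933}{c + 36860} = \frac{15427 + 37933}{44765 + 36860} = \frac{53360}{81625} = 53360 \cdot \frac{1}{81625} = \frac{10672}{16325}$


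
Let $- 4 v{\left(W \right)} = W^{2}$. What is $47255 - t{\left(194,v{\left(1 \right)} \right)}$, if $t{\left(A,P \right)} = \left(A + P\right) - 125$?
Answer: $\frac{188745}{4} \approx 47186.0$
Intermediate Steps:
$v{\left(W \right)} = - \frac{W^{2}}{4}$
$t{\left(A,P \right)} = -125 + A + P$
$47255 - t{\left(194,v{\left(1 \right)} \right)} = 47255 - \left(-125 + 194 - \frac{1^{2}}{4}\right) = 47255 - \left(-125 + 194 - \frac{1}{4}\right) = 47255 - \frac{275}{4} = \frac{188745}{4}$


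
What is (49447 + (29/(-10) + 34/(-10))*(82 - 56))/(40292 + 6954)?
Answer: 123208/118115 ≈ 1.0431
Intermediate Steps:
(49447 + (29/(-10) + 34/(-10))*(82 - 56))/(40292 + 6954) = (49447 + (29*(-⅒) + 34*(-⅒))*26)/47246 = (49447 + (-29/10 - 17/5)*26)*(1/47246) = (49447 - 63/10*26)*(1/47246) = (49447 - 819/5)*(1/47246) = (246416/5)*(1/47246) = 123208/118115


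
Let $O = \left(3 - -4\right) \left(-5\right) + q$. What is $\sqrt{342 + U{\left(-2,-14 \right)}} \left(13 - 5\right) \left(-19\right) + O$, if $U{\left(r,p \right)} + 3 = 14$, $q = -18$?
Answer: $-53 - 152 \sqrt{353} \approx -2908.8$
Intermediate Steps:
$U{\left(r,p \right)} = 11$ ($U{\left(r,p \right)} = -3 + 14 = 11$)
$O = -53$ ($O = \left(3 - -4\right) \left(-5\right) - 18 = \left(3 + 4\right) \left(-5\right) - 18 = 7 \left(-5\right) - 18 = -35 - 18 = -53$)
$\sqrt{342 + U{\left(-2,-14 \right)}} \left(13 - 5\right) \left(-19\right) + O = \sqrt{342 + 11} \left(13 - 5\right) \left(-19\right) - 53 = \sqrt{353} \cdot 8 \left(-19\right) - 53 = \sqrt{353} \left(-152\right) - 53 = - 152 \sqrt{353} - 53 = -53 - 152 \sqrt{353}$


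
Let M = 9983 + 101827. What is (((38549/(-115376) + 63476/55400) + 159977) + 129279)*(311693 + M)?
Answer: 97875803855308020041/798978800 ≈ 1.2250e+11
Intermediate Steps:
M = 111810
(((38549/(-115376) + 63476/55400) + 159977) + 129279)*(311693 + M) = (((38549/(-115376) + 63476/55400) + 159977) + 129279)*(311693 + 111810) = (((38549*(-1/115376) + 63476*(1/55400)) + 159977) + 129279)*423503 = (((-38549/115376 + 15869/13850) + 159977) + 129279)*423503 = ((648499047/798978800 + 159977) + 129279)*423503 = (127818879986647/798978800 + 129279)*423503 = (231110060271847/798978800)*423503 = 97875803855308020041/798978800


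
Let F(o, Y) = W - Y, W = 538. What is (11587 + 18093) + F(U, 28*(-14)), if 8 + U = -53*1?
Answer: 30610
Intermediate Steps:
U = -61 (U = -8 - 53*1 = -8 - 53 = -61)
F(o, Y) = 538 - Y
(11587 + 18093) + F(U, 28*(-14)) = (11587 + 18093) + (538 - 28*(-14)) = 29680 + (538 - 1*(-392)) = 29680 + (538 + 392) = 29680 + 930 = 30610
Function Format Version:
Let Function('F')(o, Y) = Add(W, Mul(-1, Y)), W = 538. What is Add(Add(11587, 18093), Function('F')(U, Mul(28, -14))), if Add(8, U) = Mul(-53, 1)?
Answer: 30610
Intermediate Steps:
U = -61 (U = Add(-8, Mul(-53, 1)) = Add(-8, -53) = -61)
Function('F')(o, Y) = Add(538, Mul(-1, Y))
Add(Add(11587, 18093), Function('F')(U, Mul(28, -14))) = Add(Add(11587, 18093), Add(538, Mul(-1, Mul(28, -14)))) = Add(29680, Add(538, Mul(-1, -392))) = Add(29680, Add(538, 392)) = Add(29680, 930) = 30610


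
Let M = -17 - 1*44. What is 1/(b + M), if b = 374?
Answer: 1/313 ≈ 0.0031949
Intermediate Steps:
M = -61 (M = -17 - 44 = -61)
1/(b + M) = 1/(374 - 61) = 1/313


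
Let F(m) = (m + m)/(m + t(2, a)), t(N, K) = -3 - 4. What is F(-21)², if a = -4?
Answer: 9/4 ≈ 2.2500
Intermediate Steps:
t(N, K) = -7
F(m) = 2*m/(-7 + m) (F(m) = (m + m)/(m - 7) = (2*m)/(-7 + m) = 2*m/(-7 + m))
F(-21)² = (2*(-21)/(-7 - 21))² = (2*(-21)/(-28))² = (2*(-21)*(-1/28))² = (3/2)² = 9/4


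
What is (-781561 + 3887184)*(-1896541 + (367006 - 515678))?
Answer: -6351660532699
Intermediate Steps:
(-781561 + 3887184)*(-1896541 + (367006 - 515678)) = 3105623*(-1896541 - 148672) = 3105623*(-2045213) = -6351660532699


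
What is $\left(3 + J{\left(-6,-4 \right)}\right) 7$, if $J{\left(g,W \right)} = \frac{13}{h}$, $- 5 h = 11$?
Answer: $- \frac{224}{11} \approx -20.364$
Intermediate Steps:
$h = - \frac{11}{5}$ ($h = \left(- \frac{1}{5}\right) 11 = - \frac{11}{5} \approx -2.2$)
$J{\left(g,W \right)} = - \frac{65}{11}$ ($J{\left(g,W \right)} = \frac{13}{- \frac{11}{5}} = 13 \left(- \frac{5}{11}\right) = - \frac{65}{11}$)
$\left(3 + J{\left(-6,-4 \right)}\right) 7 = \left(3 - \frac{65}{11}\right) 7 = \left(- \frac{32}{11}\right) 7 = - \frac{224}{11}$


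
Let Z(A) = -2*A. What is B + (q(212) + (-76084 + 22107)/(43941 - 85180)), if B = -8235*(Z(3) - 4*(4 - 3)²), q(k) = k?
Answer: 309529845/3749 ≈ 82563.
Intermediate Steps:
B = 82350 (B = -8235*(-2*3 - 4*(4 - 3)²) = -8235*(-6 - 4*1²) = -8235*(-6 - 4*1) = -8235*(-6 - 4) = -8235*(-10) = 82350)
B + (q(212) + (-76084 + 22107)/(43941 - 85180)) = 82350 + (212 + (-76084 + 22107)/(43941 - 85180)) = 82350 + (212 - 53977/(-41239)) = 82350 + (212 - 53977*(-1/41239)) = 82350 + (212 + 4907/3749) = 82350 + 799695/3749 = 309529845/3749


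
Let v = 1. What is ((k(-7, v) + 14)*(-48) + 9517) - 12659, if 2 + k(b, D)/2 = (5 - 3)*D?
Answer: -3814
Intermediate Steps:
k(b, D) = -4 + 4*D (k(b, D) = -4 + 2*((5 - 3)*D) = -4 + 2*(2*D) = -4 + 4*D)
((k(-7, v) + 14)*(-48) + 9517) - 12659 = (((-4 + 4*1) + 14)*(-48) + 9517) - 12659 = (((-4 + 4) + 14)*(-48) + 9517) - 12659 = ((0 + 14)*(-48) + 9517) - 12659 = (14*(-48) + 9517) - 12659 = (-672 + 9517) - 12659 = 8845 - 12659 = -3814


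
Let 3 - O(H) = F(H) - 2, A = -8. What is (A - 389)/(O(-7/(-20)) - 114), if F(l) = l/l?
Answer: 397/110 ≈ 3.6091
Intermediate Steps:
F(l) = 1
O(H) = 4 (O(H) = 3 - (1 - 2) = 3 - 1*(-1) = 3 + 1 = 4)
(A - 389)/(O(-7/(-20)) - 114) = (-8 - 389)/(4 - 114) = -397/(-110) = -397*(-1/110) = 397/110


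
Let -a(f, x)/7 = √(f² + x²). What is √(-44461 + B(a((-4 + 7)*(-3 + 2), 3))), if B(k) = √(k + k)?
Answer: √(-44461 + I*2^(¾)*√21) ≈ 0.018 + 210.86*I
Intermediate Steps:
a(f, x) = -7*√(f² + x²)
B(k) = √2*√k (B(k) = √(2*k) = √2*√k)
√(-44461 + B(a((-4 + 7)*(-3 + 2), 3))) = √(-44461 + √2*√(-7*√(((-4 + 7)*(-3 + 2))² + 3²))) = √(-44461 + √2*√(-7*√((3*(-1))² + 9))) = √(-44461 + √2*√(-7*√((-3)² + 9))) = √(-44461 + √2*√(-7*√(9 + 9))) = √(-44461 + √2*√(-21*√2)) = √(-44461 + √2*(I*2^(¼)*√21)) = √(-44461 + I*2^(¾)*√21)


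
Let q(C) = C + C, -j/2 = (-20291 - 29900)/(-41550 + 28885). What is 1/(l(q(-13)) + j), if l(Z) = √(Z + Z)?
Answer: -635669015/9208730812 - 160402225*I*√13/9208730812 ≈ -0.069029 - 0.062803*I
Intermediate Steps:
j = -100382/12665 (j = -2*(-20291 - 29900)/(-41550 + 28885) = -(-100382)/(-12665) = -(-100382)*(-1)/12665 = -2*50191/12665 = -100382/12665 ≈ -7.9259)
q(C) = 2*C
l(Z) = √2*√Z (l(Z) = √(2*Z) = √2*√Z)
1/(l(q(-13)) + j) = 1/(√2*√(2*(-13)) - 100382/12665) = 1/(√2*√(-26) - 100382/12665) = 1/(√2*(I*√26) - 100382/12665) = 1/(2*I*√13 - 100382/12665) = 1/(-100382/12665 + 2*I*√13)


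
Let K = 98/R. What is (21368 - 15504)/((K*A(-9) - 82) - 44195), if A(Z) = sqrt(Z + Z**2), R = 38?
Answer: -31243386136/235907754099 - 10918768*sqrt(2)/235907754099 ≈ -0.13250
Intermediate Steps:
K = 49/19 (K = 98/38 = 98*(1/38) = 49/19 ≈ 2.5789)
(21368 - 15504)/((K*A(-9) - 82) - 44195) = (21368 - 15504)/((49*sqrt(-9*(1 - 9))/19 - 82) - 44195) = 5864/((49*sqrt(-9*(-8))/19 - 82) - 44195) = 5864/((49*sqrt(72)/19 - 82) - 44195) = 5864/((49*(6*sqrt(2))/19 - 82) - 44195) = 5864/((294*sqrt(2)/19 - 82) - 44195) = 5864/((-82 + 294*sqrt(2)/19) - 44195) = 5864/(-44277 + 294*sqrt(2)/19)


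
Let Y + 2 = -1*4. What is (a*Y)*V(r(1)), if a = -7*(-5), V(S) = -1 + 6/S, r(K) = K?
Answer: -1050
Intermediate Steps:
Y = -6 (Y = -2 - 1*4 = -2 - 4 = -6)
a = 35
(a*Y)*V(r(1)) = (35*(-6))*((6 - 1*1)/1) = -210*(6 - 1) = -210*5 = -1050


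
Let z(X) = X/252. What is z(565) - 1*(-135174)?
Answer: 34064413/252 ≈ 1.3518e+5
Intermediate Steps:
z(X) = X/252 (z(X) = X*(1/252) = X/252)
z(565) - 1*(-135174) = (1/252)*565 - 1*(-135174) = 565/252 + 135174 = 34064413/252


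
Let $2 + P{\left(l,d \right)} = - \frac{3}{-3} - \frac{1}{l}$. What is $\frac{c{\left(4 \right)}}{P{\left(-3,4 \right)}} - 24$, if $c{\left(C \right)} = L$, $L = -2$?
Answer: $-21$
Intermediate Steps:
$c{\left(C \right)} = -2$
$P{\left(l,d \right)} = -1 - \frac{1}{l}$ ($P{\left(l,d \right)} = -2 - \left(-1 + \frac{1}{l}\right) = -2 + \left(1 - \frac{1}{l}\right) = -1 - \frac{1}{l}$)
$\frac{c{\left(4 \right)}}{P{\left(-3,4 \right)}} - 24 = - \frac{2}{\frac{1}{-3} \left(-1 - -3\right)} - 24 = - \frac{2}{\left(- \frac{1}{3}\right) \left(-1 + 3\right)} - 24 = - \frac{2}{\left(- \frac{1}{3}\right) 2} - 24 = - \frac{2}{- \frac{2}{3}} - 24 = \left(-2\right) \left(- \frac{3}{2}\right) - 24 = 3 - 24 = -21$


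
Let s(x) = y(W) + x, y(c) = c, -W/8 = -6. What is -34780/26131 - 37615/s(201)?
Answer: -991577785/6506619 ≈ -152.40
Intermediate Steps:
W = 48 (W = -8*(-6) = 48)
s(x) = 48 + x
-34780/26131 - 37615/s(201) = -34780/26131 - 37615/(48 + 201) = -34780*1/26131 - 37615/249 = -34780/26131 - 37615*1/249 = -34780/26131 - 37615/249 = -991577785/6506619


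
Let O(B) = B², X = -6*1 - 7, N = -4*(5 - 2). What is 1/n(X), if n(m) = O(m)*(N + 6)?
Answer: -1/1014 ≈ -0.00098619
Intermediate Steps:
N = -12 (N = -4*3 = -12)
X = -13 (X = -6 - 7 = -13)
n(m) = -6*m² (n(m) = m²*(-12 + 6) = m²*(-6) = -6*m²)
1/n(X) = 1/(-6*(-13)²) = 1/(-6*169) = 1/(-1014) = -1/1014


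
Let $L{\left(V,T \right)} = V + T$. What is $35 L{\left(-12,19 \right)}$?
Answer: $245$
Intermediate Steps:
$L{\left(V,T \right)} = T + V$
$35 L{\left(-12,19 \right)} = 35 \left(19 - 12\right) = 35 \cdot 7 = 245$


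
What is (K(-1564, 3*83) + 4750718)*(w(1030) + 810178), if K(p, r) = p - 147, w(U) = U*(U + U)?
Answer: 13923984045846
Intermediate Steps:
w(U) = 2*U² (w(U) = U*(2*U) = 2*U²)
K(p, r) = -147 + p
(K(-1564, 3*83) + 4750718)*(w(1030) + 810178) = ((-147 - 1564) + 4750718)*(2*1030² + 810178) = (-1711 + 4750718)*(2*1060900 + 810178) = 4749007*(2121800 + 810178) = 4749007*2931978 = 13923984045846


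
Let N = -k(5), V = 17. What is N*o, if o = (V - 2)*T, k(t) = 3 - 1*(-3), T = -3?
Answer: 270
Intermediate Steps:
k(t) = 6 (k(t) = 3 + 3 = 6)
N = -6 (N = -1*6 = -6)
o = -45 (o = (17 - 2)*(-3) = 15*(-3) = -45)
N*o = -6*(-45) = 270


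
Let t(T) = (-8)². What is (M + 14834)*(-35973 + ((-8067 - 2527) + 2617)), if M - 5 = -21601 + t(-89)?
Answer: 294377100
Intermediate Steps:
t(T) = 64
M = -21532 (M = 5 + (-21601 + 64) = 5 - 21537 = -21532)
(M + 14834)*(-35973 + ((-8067 - 2527) + 2617)) = (-21532 + 14834)*(-35973 + ((-8067 - 2527) + 2617)) = -6698*(-35973 + (-10594 + 2617)) = -6698*(-35973 - 7977) = -6698*(-43950) = 294377100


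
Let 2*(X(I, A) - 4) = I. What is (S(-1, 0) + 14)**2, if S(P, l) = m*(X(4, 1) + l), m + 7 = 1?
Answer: 484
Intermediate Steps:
m = -6 (m = -7 + 1 = -6)
X(I, A) = 4 + I/2
S(P, l) = -36 - 6*l (S(P, l) = -6*((4 + (1/2)*4) + l) = -6*((4 + 2) + l) = -6*(6 + l) = -36 - 6*l)
(S(-1, 0) + 14)**2 = ((-36 - 6*0) + 14)**2 = ((-36 + 0) + 14)**2 = (-36 + 14)**2 = (-22)**2 = 484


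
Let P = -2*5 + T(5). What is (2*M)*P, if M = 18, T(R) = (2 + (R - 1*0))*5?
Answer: 900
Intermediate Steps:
T(R) = 10 + 5*R (T(R) = (2 + (R + 0))*5 = (2 + R)*5 = 10 + 5*R)
P = 25 (P = -2*5 + (10 + 5*5) = -10 + (10 + 25) = -10 + 35 = 25)
(2*M)*P = (2*18)*25 = 36*25 = 900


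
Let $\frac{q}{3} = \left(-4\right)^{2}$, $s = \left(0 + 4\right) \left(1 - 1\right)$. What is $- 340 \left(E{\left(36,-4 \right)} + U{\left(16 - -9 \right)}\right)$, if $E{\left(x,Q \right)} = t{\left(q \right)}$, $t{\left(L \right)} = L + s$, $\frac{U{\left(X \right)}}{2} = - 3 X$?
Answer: $34680$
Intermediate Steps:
$U{\left(X \right)} = - 6 X$ ($U{\left(X \right)} = 2 \left(- 3 X\right) = - 6 X$)
$s = 0$ ($s = 4 \cdot 0 = 0$)
$q = 48$ ($q = 3 \left(-4\right)^{2} = 3 \cdot 16 = 48$)
$t{\left(L \right)} = L$ ($t{\left(L \right)} = L + 0 = L$)
$E{\left(x,Q \right)} = 48$
$- 340 \left(E{\left(36,-4 \right)} + U{\left(16 - -9 \right)}\right) = - 340 \left(48 - 6 \left(16 - -9\right)\right) = - 340 \left(48 - 6 \left(16 + 9\right)\right) = - 340 \left(48 - 150\right) = \left(-340\right) \left(-102\right) = 34680$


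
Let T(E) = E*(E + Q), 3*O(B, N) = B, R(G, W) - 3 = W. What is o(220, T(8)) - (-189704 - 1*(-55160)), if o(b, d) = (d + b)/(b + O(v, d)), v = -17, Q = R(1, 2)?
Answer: 86512764/643 ≈ 1.3455e+5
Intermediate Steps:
R(G, W) = 3 + W
Q = 5 (Q = 3 + 2 = 5)
O(B, N) = B/3
T(E) = E*(5 + E) (T(E) = E*(E + 5) = E*(5 + E))
o(b, d) = (b + d)/(-17/3 + b) (o(b, d) = (d + b)/(b + (⅓)*(-17)) = (b + d)/(b - 17/3) = (b + d)/(-17/3 + b))
o(220, T(8)) - (-189704 - 1*(-55160)) = 3*(220 + 8*(5 + 8))/(-17 + 3*220) - (-189704 - 1*(-55160)) = 3*(220 + 8*13)/(-17 + 660) - (-189704 + 55160) = 3*(220 + 104)/643 - 1*(-134544) = 3*(1/643)*324 + 134544 = 972/643 + 134544 = 86512764/643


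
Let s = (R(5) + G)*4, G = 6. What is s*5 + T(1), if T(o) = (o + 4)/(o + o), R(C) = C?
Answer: 445/2 ≈ 222.50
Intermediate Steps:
T(o) = (4 + o)/(2*o) (T(o) = (4 + o)/((2*o)) = (4 + o)*(1/(2*o)) = (4 + o)/(2*o))
s = 44 (s = (5 + 6)*4 = 11*4 = 44)
s*5 + T(1) = 44*5 + (½)*(4 + 1)/1 = 220 + (½)*1*5 = 220 + 5/2 = 445/2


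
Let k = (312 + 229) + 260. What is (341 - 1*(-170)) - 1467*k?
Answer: -1174556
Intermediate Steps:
k = 801 (k = 541 + 260 = 801)
(341 - 1*(-170)) - 1467*k = (341 - 1*(-170)) - 1467*801 = (341 + 170) - 1175067 = 511 - 1175067 = -1174556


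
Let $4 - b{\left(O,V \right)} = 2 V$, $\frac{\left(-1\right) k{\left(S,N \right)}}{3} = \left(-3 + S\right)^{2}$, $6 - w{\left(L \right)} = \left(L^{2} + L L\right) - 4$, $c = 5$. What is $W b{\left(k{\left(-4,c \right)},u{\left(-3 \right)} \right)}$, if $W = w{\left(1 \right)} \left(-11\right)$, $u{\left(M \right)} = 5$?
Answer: $528$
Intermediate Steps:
$w{\left(L \right)} = 10 - 2 L^{2}$ ($w{\left(L \right)} = 6 - \left(\left(L^{2} + L L\right) - 4\right) = 6 - \left(\left(L^{2} + L^{2}\right) - 4\right) = 6 - \left(2 L^{2} - 4\right) = 6 - \left(-4 + 2 L^{2}\right) = 10 - 2 L^{2}$)
$k{\left(S,N \right)} = - 3 \left(-3 + S\right)^{2}$
$b{\left(O,V \right)} = 4 - 2 V$
$W = -88$ ($W = \left(10 - 2 \cdot 1^{2}\right) \left(-11\right) = \left(10 - 2\right) \left(-11\right) = 8 \left(-11\right) = -88$)
$W b{\left(k{\left(-4,c \right)},u{\left(-3 \right)} \right)} = - 88 \left(4 - 10\right) = \left(-88\right) \left(-6\right) = 528$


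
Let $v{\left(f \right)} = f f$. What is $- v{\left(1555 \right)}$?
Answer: $-2418025$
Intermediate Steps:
$v{\left(f \right)} = f^{2}$
$- v{\left(1555 \right)} = - 1555^{2} = \left(-1\right) 2418025 = -2418025$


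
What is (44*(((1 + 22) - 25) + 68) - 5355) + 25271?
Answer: 22820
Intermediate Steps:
(44*(((1 + 22) - 25) + 68) - 5355) + 25271 = (44*((23 - 25) + 68) - 5355) + 25271 = (44*(-2 + 68) - 5355) + 25271 = (44*66 - 5355) + 25271 = (2904 - 5355) + 25271 = -2451 + 25271 = 22820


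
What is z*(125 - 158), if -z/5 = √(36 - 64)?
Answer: 330*I*√7 ≈ 873.1*I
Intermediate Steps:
z = -10*I*√7 (z = -5*√(36 - 64) = -10*I*√7 ≈ -26.458*I)
z*(125 - 158) = (-10*I*√7)*(125 - 158) = -10*I*√7*(-33) = 330*I*√7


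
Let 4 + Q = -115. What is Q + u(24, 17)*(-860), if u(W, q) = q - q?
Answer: -119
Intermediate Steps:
u(W, q) = 0
Q = -119 (Q = -4 - 115 = -119)
Q + u(24, 17)*(-860) = -119 + 0*(-860) = -119 + 0 = -119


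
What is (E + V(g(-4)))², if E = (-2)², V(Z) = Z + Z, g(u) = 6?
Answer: 256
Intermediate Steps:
V(Z) = 2*Z
E = 4
(E + V(g(-4)))² = (4 + 2*6)² = (4 + 12)² = 16² = 256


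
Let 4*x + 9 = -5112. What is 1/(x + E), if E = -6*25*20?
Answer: -4/17121 ≈ -0.00023363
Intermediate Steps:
x = -5121/4 (x = -9/4 + (¼)*(-5112) = -9/4 - 1278 = -5121/4 ≈ -1280.3)
E = -3000 (E = -150*20 = -3000)
1/(x + E) = 1/(-5121/4 - 3000) = 1/(-17121/4) = -4/17121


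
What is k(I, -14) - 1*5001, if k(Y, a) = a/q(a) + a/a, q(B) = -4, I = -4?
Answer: -9993/2 ≈ -4996.5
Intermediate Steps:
k(Y, a) = 1 - a/4 (k(Y, a) = a/(-4) + a/a = a*(-¼) + 1 = -a/4 + 1 = 1 - a/4)
k(I, -14) - 1*5001 = (1 - ¼*(-14)) - 1*5001 = (1 + 7/2) - 5001 = 9/2 - 5001 = -9993/2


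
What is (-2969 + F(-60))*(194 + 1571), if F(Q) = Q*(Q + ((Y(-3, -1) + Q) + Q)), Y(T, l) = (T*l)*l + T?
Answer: 14457115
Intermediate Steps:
Y(T, l) = T + T*l² (Y(T, l) = T*l² + T = T + T*l²)
F(Q) = Q*(-6 + 3*Q) (F(Q) = Q*(Q + ((-3*(1 + (-1)²) + Q) + Q)) = Q*(Q + ((-3*(1 + 1) + Q) + Q)) = Q*(Q + ((-3*2 + Q) + Q)) = Q*(Q + ((-6 + Q) + Q)) = Q*(Q + (-6 + 2*Q)) = Q*(-6 + 3*Q))
(-2969 + F(-60))*(194 + 1571) = (-2969 + 3*(-60)*(-2 - 60))*(194 + 1571) = (-2969 + 3*(-60)*(-62))*1765 = (-2969 + 11160)*1765 = 8191*1765 = 14457115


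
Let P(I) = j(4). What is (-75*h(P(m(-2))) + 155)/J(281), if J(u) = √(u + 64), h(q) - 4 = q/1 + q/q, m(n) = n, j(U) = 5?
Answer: -119*√345/69 ≈ -32.034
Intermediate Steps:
P(I) = 5
h(q) = 5 + q (h(q) = 4 + (q/1 + q/q) = 4 + (q*1 + 1) = 4 + (q + 1) = 4 + (1 + q) = 5 + q)
J(u) = √(64 + u)
(-75*h(P(m(-2))) + 155)/J(281) = (-75*(5 + 5) + 155)/(√(64 + 281)) = (-75*10 + 155)/(√345) = (-750 + 155)*(√345/345) = -119*√345/69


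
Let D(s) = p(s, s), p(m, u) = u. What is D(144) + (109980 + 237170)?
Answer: 347294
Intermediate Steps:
D(s) = s
D(144) + (109980 + 237170) = 144 + (109980 + 237170) = 144 + 347150 = 347294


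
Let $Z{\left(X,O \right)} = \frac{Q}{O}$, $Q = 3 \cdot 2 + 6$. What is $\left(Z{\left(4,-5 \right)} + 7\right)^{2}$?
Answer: $\frac{529}{25} \approx 21.16$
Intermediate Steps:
$Q = 12$ ($Q = 6 + 6 = 12$)
$Z{\left(X,O \right)} = \frac{12}{O}$
$\left(Z{\left(4,-5 \right)} + 7\right)^{2} = \left(\frac{12}{-5} + 7\right)^{2} = \left(12 \left(- \frac{1}{5}\right) + 7\right)^{2} = \left(- \frac{12}{5} + 7\right)^{2} = \left(\frac{23}{5}\right)^{2} = \frac{529}{25}$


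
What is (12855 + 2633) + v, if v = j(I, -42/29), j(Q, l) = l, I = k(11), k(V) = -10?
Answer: 449110/29 ≈ 15487.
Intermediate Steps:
I = -10
v = -42/29 ≈ -1.4483
(12855 + 2633) + v = (12855 + 2633) - 42/29 = 15488 - 42/29 = 449110/29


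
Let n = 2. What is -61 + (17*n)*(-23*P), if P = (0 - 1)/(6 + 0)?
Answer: 208/3 ≈ 69.333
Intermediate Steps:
P = -1/6 ≈ -0.16667
-61 + (17*n)*(-23*P) = -61 + (17*2)*(-23*(-1/6)) = -61 + 34*(23/6) = -61 + 391/3 = 208/3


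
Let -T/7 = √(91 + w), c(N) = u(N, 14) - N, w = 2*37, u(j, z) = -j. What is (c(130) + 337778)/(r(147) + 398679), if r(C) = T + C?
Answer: 44870317956/53020723397 + 787542*√165/53020723397 ≈ 0.84647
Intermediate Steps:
w = 74
c(N) = -2*N (c(N) = -N - N = -2*N)
T = -7*√165 (T = -7*√(91 + 74) = -7*√165 ≈ -89.917)
r(C) = C - 7*√165 (r(C) = -7*√165 + C = C - 7*√165)
(c(130) + 337778)/(r(147) + 398679) = (-2*130 + 337778)/((147 - 7*√165) + 398679) = (-260 + 337778)/(398826 - 7*√165) = 337518/(398826 - 7*√165)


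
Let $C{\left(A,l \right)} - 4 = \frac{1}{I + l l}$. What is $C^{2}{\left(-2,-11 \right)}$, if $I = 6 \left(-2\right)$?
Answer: $\frac{190969}{11881} \approx 16.073$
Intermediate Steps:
$I = -12$
$C{\left(A,l \right)} = 4 + \frac{1}{-12 + l^{2}}$ ($C{\left(A,l \right)} = 4 + \frac{1}{-12 + l l} = 4 + \frac{1}{-12 + l^{2}}$)
$C^{2}{\left(-2,-11 \right)} = \left(\frac{-47 + 4 \left(-11\right)^{2}}{-12 + \left(-11\right)^{2}}\right)^{2} = \left(\frac{-47 + 4 \cdot 121}{-12 + 121}\right)^{2} = \left(\frac{-47 + 484}{109}\right)^{2} = \left(\frac{1}{109} \cdot 437\right)^{2} = \left(\frac{437}{109}\right)^{2} = \frac{190969}{11881}$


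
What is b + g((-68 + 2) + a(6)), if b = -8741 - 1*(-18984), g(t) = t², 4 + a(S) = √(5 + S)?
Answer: 15154 - 140*√11 ≈ 14690.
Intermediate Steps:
a(S) = -4 + √(5 + S)
b = 10243 (b = -8741 + 18984 = 10243)
b + g((-68 + 2) + a(6)) = 10243 + ((-68 + 2) + (-4 + √(5 + 6)))² = 10243 + (-66 + (-4 + √11))² = 10243 + (-70 + √11)²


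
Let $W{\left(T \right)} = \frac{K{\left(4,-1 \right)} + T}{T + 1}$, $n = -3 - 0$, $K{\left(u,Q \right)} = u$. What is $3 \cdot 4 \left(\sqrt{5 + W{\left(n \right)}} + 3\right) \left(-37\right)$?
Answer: $-1332 - 666 \sqrt{2} \approx -2273.9$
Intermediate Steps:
$n = -3$ ($n = -3 + 0 = -3$)
$W{\left(T \right)} = \frac{4 + T}{1 + T}$ ($W{\left(T \right)} = \frac{4 + T}{T + 1} = \frac{4 + T}{1 + T}$)
$3 \cdot 4 \left(\sqrt{5 + W{\left(n \right)}} + 3\right) \left(-37\right) = 3 \cdot 4 \left(\sqrt{5 + \frac{4 - 3}{1 - 3}} + 3\right) \left(-37\right) = 12 \left(\sqrt{5 + \frac{1}{-2} \cdot 1} + 3\right) \left(-37\right) = 12 \left(\sqrt{5 - \frac{1}{2}} + 3\right) \left(-37\right) = 12 \left(\sqrt{\frac{9}{2}} + 3\right) \left(-37\right) = 12 \left(\frac{3 \sqrt{2}}{2} + 3\right) \left(-37\right) = 12 \left(3 + \frac{3 \sqrt{2}}{2}\right) \left(-37\right) = \left(36 + 18 \sqrt{2}\right) \left(-37\right) = -1332 - 666 \sqrt{2}$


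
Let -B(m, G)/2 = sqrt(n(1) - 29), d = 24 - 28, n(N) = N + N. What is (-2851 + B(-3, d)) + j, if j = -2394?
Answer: -5245 - 6*I*sqrt(3) ≈ -5245.0 - 10.392*I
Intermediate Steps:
n(N) = 2*N
d = -4
B(m, G) = -6*I*sqrt(3) (B(m, G) = -2*sqrt(2*1 - 29) = -2*sqrt(2 - 29) = -6*I*sqrt(3))
(-2851 + B(-3, d)) + j = (-2851 - 6*I*sqrt(3)) - 2394 = -5245 - 6*I*sqrt(3)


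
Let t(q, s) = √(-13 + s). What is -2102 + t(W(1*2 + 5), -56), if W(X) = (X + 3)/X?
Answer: -2102 + I*√69 ≈ -2102.0 + 8.3066*I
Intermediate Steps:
W(X) = (3 + X)/X
-2102 + t(W(1*2 + 5), -56) = -2102 + √(-13 - 56) = -2102 + √(-69) = -2102 + I*√69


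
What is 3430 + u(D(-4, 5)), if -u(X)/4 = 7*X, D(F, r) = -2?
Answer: 3486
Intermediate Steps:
u(X) = -28*X
3430 + u(D(-4, 5)) = 3430 - 28*(-2) = 3430 + 56 = 3486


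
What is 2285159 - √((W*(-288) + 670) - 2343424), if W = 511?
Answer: 2285159 - 3*I*√276658 ≈ 2.2852e+6 - 1577.9*I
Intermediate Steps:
2285159 - √((W*(-288) + 670) - 2343424) = 2285159 - √((511*(-288) + 670) - 2343424) = 2285159 - √((-147168 + 670) - 2343424) = 2285159 - √(-146498 - 2343424) = 2285159 - √(-2489922) = 2285159 - 3*I*√276658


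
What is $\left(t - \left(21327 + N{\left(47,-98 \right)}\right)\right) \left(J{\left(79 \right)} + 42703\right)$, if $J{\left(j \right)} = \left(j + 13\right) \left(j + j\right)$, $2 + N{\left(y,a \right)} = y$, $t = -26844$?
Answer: $-2759835624$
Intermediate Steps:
$N{\left(y,a \right)} = -2 + y$
$J{\left(j \right)} = 2 j \left(13 + j\right)$ ($J{\left(j \right)} = \left(13 + j\right) 2 j = 2 j \left(13 + j\right)$)
$\left(t - \left(21327 + N{\left(47,-98 \right)}\right)\right) \left(J{\left(79 \right)} + 42703\right) = \left(-26844 - 21372\right) \left(2 \cdot 79 \left(13 + 79\right) + 42703\right) = \left(-26844 - 21372\right) \left(2 \cdot 79 \cdot 92 + 42703\right) = \left(-26844 - 21372\right) \left(14536 + 42703\right) = \left(-26844 - 21372\right) 57239 = \left(-48216\right) 57239 = -2759835624$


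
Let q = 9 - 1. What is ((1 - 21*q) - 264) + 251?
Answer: -180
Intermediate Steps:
q = 8
((1 - 21*q) - 264) + 251 = ((1 - 21*8) - 264) + 251 = ((1 - 168) - 264) + 251 = (-167 - 264) + 251 = -431 + 251 = -180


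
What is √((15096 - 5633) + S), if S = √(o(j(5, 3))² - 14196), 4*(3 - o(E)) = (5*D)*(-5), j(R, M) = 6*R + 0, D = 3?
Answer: √(37852 + I*√219567)/2 ≈ 97.28 + 0.6021*I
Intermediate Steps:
j(R, M) = 6*R
o(E) = 87/4 (o(E) = 3 - 5*3*(-5)/4 = 3 - 15*(-5)/4 = 3 - ¼*(-75) = 3 + 75/4 = 87/4)
S = I*√219567/4 (S = √((87/4)² - 14196) = √(7569/16 - 14196) = √(-219567/16) = I*√219567/4 ≈ 117.14*I)
√((15096 - 5633) + S) = √((15096 - 5633) + I*√219567/4) = √(9463 + I*√219567/4)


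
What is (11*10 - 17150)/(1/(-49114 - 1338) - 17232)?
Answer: 171940416/173877773 ≈ 0.98886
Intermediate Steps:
(11*10 - 17150)/(1/(-49114 - 1338) - 17232) = (110 - 17150)/(1/(-50452) - 17232) = -17040/(-1/50452 - 17232) = -17040/(-869388865/50452) = -17040*(-50452/869388865) = 171940416/173877773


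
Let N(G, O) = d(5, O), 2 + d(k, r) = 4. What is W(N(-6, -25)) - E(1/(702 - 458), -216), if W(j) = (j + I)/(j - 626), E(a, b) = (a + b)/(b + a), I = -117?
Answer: -509/624 ≈ -0.81571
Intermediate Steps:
d(k, r) = 2 (d(k, r) = -2 + 4 = 2)
E(a, b) = 1 (E(a, b) = (a + b)/(a + b) = 1)
N(G, O) = 2
W(j) = (-117 + j)/(-626 + j) (W(j) = (j - 117)/(j - 626) = (-117 + j)/(-626 + j))
W(N(-6, -25)) - E(1/(702 - 458), -216) = (-117 + 2)/(-626 + 2) - 1*1 = -115/(-624) - 1 = -1/624*(-115) - 1 = 115/624 - 1 = -509/624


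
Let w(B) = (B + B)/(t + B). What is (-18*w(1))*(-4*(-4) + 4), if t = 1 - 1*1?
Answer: -720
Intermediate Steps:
t = 0 (t = 1 - 1 = 0)
w(B) = 2 (w(B) = (B + B)/(0 + B) = (2*B)/B = 2)
(-18*w(1))*(-4*(-4) + 4) = (-18*2)*(-4*(-4) + 4) = -36*(16 + 4) = -36*20 = -720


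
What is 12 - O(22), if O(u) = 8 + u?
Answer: -18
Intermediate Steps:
12 - O(22) = 12 - (8 + 22) = 12 - 1*30 = 12 - 30 = -18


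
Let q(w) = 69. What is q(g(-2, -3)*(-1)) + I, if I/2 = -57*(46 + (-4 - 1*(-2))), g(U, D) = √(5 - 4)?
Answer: -4947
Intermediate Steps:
g(U, D) = 1 (g(U, D) = √1 = 1)
I = -5016 (I = 2*(-57*(46 + (-4 - 1*(-2)))) = 2*(-57*(46 + (-4 + 2))) = 2*(-57*(46 - 2)) = 2*(-57*44) = 2*(-2508) = -5016)
q(g(-2, -3)*(-1)) + I = 69 - 5016 = -4947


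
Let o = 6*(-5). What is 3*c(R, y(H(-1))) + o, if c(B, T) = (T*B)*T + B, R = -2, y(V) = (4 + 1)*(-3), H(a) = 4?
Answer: -1386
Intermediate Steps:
y(V) = -15 (y(V) = 5*(-3) = -15)
c(B, T) = B + B*T**2 (c(B, T) = (B*T)*T + B = B*T**2 + B = B + B*T**2)
o = -30
3*c(R, y(H(-1))) + o = 3*(-2*(1 + (-15)**2)) - 30 = 3*(-2*(1 + 225)) - 30 = 3*(-2*226) - 30 = 3*(-452) - 30 = -1356 - 30 = -1386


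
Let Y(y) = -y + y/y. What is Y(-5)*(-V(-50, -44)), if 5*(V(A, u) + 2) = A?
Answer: 72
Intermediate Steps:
V(A, u) = -2 + A/5
Y(y) = 1 - y (Y(y) = -y + 1 = 1 - y)
Y(-5)*(-V(-50, -44)) = (1 - 1*(-5))*(-(-2 + (1/5)*(-50))) = (1 + 5)*(-(-2 - 10)) = 6*(-1*(-12)) = 6*12 = 72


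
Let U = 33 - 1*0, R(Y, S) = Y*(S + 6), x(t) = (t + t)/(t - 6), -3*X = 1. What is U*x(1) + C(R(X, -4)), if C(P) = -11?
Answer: -121/5 ≈ -24.200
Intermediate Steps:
X = -⅓ (X = -⅓*1 = -⅓ ≈ -0.33333)
x(t) = 2*t/(-6 + t) (x(t) = (2*t)/(-6 + t) = 2*t/(-6 + t))
R(Y, S) = Y*(6 + S)
U = 33 (U = 33 + 0 = 33)
U*x(1) + C(R(X, -4)) = 33*(2*1/(-6 + 1)) - 11 = 33*(2*1/(-5)) - 11 = 33*(2*1*(-⅕)) - 11 = 33*(-⅖) - 11 = -66/5 - 11 = -121/5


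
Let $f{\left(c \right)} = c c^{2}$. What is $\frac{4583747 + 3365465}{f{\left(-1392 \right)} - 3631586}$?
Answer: $- \frac{3974606}{1350429937} \approx -0.0029432$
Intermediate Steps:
$f{\left(c \right)} = c^{3}$
$\frac{4583747 + 3365465}{f{\left(-1392 \right)} - 3631586} = \frac{4583747 + 3365465}{\left(-1392\right)^{3} - 3631586} = \frac{7949212}{-2697228288 - 3631586} = \frac{7949212}{-2700859874} = 7949212 \left(- \frac{1}{2700859874}\right) = - \frac{3974606}{1350429937}$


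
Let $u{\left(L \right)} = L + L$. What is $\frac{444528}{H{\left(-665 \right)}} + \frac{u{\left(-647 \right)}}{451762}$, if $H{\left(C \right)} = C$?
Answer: $- \frac{14344408489}{21458695} \approx -668.47$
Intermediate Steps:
$u{\left(L \right)} = 2 L$
$\frac{444528}{H{\left(-665 \right)}} + \frac{u{\left(-647 \right)}}{451762} = \frac{444528}{-665} + \frac{2 \left(-647\right)}{451762} = 444528 \left(- \frac{1}{665}\right) - \frac{647}{225881} = - \frac{63504}{95} - \frac{647}{225881} = - \frac{14344408489}{21458695}$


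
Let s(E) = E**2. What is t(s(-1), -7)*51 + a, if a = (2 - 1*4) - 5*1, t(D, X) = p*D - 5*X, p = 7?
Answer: 2135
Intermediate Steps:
t(D, X) = -5*X + 7*D (t(D, X) = 7*D - 5*X = -5*X + 7*D)
a = -7 (a = (2 - 4) - 5 = -2 - 5 = -7)
t(s(-1), -7)*51 + a = (-5*(-7) + 7*(-1)**2)*51 - 7 = (35 + 7*1)*51 - 7 = (35 + 7)*51 - 7 = 42*51 - 7 = 2142 - 7 = 2135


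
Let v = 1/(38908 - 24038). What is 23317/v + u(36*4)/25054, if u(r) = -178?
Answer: 4343408917241/12527 ≈ 3.4672e+8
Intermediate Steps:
v = 1/14870 ≈ 6.7250e-5
23317/v + u(36*4)/25054 = 23317/(1/14870) - 178/25054 = 23317*14870 - 178*1/25054 = 346723790 - 89/12527 = 4343408917241/12527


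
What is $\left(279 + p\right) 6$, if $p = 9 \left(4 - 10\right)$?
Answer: $1350$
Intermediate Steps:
$p = -54$ ($p = 9 \left(-6\right) = -54$)
$\left(279 + p\right) 6 = \left(279 - 54\right) 6 = 225 \cdot 6 = 1350$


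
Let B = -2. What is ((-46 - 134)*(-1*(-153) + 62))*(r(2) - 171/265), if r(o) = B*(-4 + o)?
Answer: -6880860/53 ≈ -1.2983e+5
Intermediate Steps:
r(o) = 8 - 2*o (r(o) = -2*(-4 + o) = 8 - 2*o)
((-46 - 134)*(-1*(-153) + 62))*(r(2) - 171/265) = ((-46 - 134)*(-1*(-153) + 62))*((8 - 2*2) - 171/265) = (-180*(153 + 62))*((8 - 4) - 171*1/265) = (-180*215)*(4 - 171/265) = -38700*889/265 = -6880860/53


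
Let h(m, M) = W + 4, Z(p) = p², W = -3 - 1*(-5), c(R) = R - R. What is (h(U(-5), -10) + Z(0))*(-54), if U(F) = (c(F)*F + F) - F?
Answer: -324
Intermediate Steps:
c(R) = 0
W = 2 (W = -3 + 5 = 2)
U(F) = 0 (U(F) = (0*F + F) - F = (0 + F) - F = F - F = 0)
h(m, M) = 6 (h(m, M) = 2 + 4 = 6)
(h(U(-5), -10) + Z(0))*(-54) = (6 + 0²)*(-54) = (6 + 0)*(-54) = 6*(-54) = -324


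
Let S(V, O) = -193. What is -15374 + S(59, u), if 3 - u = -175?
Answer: -15567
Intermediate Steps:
u = 178 (u = 3 - 1*(-175) = 3 + 175 = 178)
-15374 + S(59, u) = -15374 - 193 = -15567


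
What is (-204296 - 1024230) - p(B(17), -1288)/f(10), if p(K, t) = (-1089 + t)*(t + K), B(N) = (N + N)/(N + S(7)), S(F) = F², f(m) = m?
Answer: -506405179/330 ≈ -1.5346e+6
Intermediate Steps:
B(N) = 2*N/(49 + N) (B(N) = (N + N)/(N + 7²) = (2*N)/(N + 49) = (2*N)/(49 + N) = 2*N/(49 + N))
p(K, t) = (-1089 + t)*(K + t)
(-204296 - 1024230) - p(B(17), -1288)/f(10) = (-204296 - 1024230) - ((-1288)² - 2178*17/(49 + 17) - 1089*(-1288) + (2*17/(49 + 17))*(-1288))/10 = -1228526 - (1658944 - 2178*17/66 + 1402632 + (2*17/66)*(-1288))/10 = -1228526 - (1658944 - 2178*17/66 + 1402632 + (2*17*(1/66))*(-1288))/10 = -1228526 - (1658944 - 1089*17/33 + 1402632 + (17/33)*(-1288))/10 = -1228526 - (1658944 - 561 + 1402632 - 21896/33)/10 = -1228526 - 100991599/(33*10) = -1228526 - 1*100991599/330 = -1228526 - 100991599/330 = -506405179/330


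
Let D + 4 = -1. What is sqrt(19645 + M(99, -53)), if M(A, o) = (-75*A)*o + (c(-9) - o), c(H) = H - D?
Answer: sqrt(413219) ≈ 642.82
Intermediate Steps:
D = -5 (D = -4 - 1 = -5)
c(H) = 5 + H (c(H) = H - 1*(-5) = H + 5 = 5 + H)
M(A, o) = -4 - o - 75*A*o (M(A, o) = (-75*A)*o + ((5 - 9) - o) = -75*A*o + (-4 - o) = -4 - o - 75*A*o)
sqrt(19645 + M(99, -53)) = sqrt(19645 + (-4 - 1*(-53) - 75*99*(-53))) = sqrt(19645 + (-4 + 53 + 393525)) = sqrt(19645 + 393574) = sqrt(413219)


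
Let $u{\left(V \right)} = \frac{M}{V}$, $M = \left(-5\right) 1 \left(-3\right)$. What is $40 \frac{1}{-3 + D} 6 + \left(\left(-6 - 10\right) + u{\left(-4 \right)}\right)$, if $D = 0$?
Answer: $- \frac{399}{4} \approx -99.75$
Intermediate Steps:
$M = 15$ ($M = \left(-5\right) \left(-3\right) = 15$)
$u{\left(V \right)} = \frac{15}{V}$
$40 \frac{1}{-3 + D} 6 + \left(\left(-6 - 10\right) + u{\left(-4 \right)}\right) = 40 \frac{1}{-3 + 0} \cdot 6 + \left(\left(-6 - 10\right) + \frac{15}{-4}\right) = 40 \frac{1}{-3} \cdot 6 + \left(-16 + 15 \left(- \frac{1}{4}\right)\right) = 40 \left(\left(- \frac{1}{3}\right) 6\right) - \frac{79}{4} = 40 \left(-2\right) - \frac{79}{4} = -80 - \frac{79}{4} = - \frac{399}{4}$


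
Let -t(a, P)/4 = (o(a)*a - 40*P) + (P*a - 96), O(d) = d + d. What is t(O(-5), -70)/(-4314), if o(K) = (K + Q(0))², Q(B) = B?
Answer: 4808/2157 ≈ 2.2290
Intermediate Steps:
O(d) = 2*d
o(K) = K² (o(K) = (K + 0)² = K²)
t(a, P) = 384 - 4*a³ + 160*P - 4*P*a (t(a, P) = -4*((a²*a - 40*P) + (P*a - 96)) = -4*((a³ - 40*P) + (-96 + P*a)) = -4*(-96 + a³ - 40*P + P*a) = 384 - 4*a³ + 160*P - 4*P*a)
t(O(-5), -70)/(-4314) = (384 - 4*(2*(-5))³ + 160*(-70) - 4*(-70)*2*(-5))/(-4314) = (384 - 4*(-10)³ - 11200 - 4*(-70)*(-10))*(-1/4314) = (384 - 4*(-1000) - 11200 - 2800)*(-1/4314) = (384 + 4000 - 11200 - 2800)*(-1/4314) = -9616*(-1/4314) = 4808/2157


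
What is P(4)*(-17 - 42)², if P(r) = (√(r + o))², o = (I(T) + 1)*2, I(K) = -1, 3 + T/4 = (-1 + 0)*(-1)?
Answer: 13924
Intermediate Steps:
T = -8 (T = -12 + 4*((-1 + 0)*(-1)) = -12 + 4*(-1*(-1)) = -12 + 4*1 = -12 + 4 = -8)
o = 0 (o = (-1 + 1)*2 = 0*2 = 0)
P(r) = r (P(r) = (√(r + 0))² = (√r)² = r)
P(4)*(-17 - 42)² = 4*(-17 - 42)² = 4*(-59)² = 4*3481 = 13924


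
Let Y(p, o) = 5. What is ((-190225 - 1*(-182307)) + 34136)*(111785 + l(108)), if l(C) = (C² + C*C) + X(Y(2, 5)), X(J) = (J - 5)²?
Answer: 3542392634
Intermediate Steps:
X(J) = (-5 + J)²
l(C) = 2*C² (l(C) = (C² + C*C) + (-5 + 5)² = (C² + C²) + 0² = 2*C² + 0 = 2*C²)
((-190225 - 1*(-182307)) + 34136)*(111785 + l(108)) = ((-190225 - 1*(-182307)) + 34136)*(111785 + 2*108²) = ((-190225 + 182307) + 34136)*(111785 + 2*11664) = (-7918 + 34136)*(111785 + 23328) = 26218*135113 = 3542392634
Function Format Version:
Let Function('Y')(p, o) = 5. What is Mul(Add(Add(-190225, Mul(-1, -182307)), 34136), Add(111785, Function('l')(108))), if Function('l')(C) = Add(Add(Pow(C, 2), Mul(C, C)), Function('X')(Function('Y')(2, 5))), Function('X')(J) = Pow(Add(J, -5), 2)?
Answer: 3542392634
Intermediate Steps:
Function('X')(J) = Pow(Add(-5, J), 2)
Function('l')(C) = Mul(2, Pow(C, 2)) (Function('l')(C) = Add(Add(Pow(C, 2), Mul(C, C)), Pow(Add(-5, 5), 2)) = Add(Add(Pow(C, 2), Pow(C, 2)), Pow(0, 2)) = Add(Mul(2, Pow(C, 2)), 0) = Mul(2, Pow(C, 2)))
Mul(Add(Add(-190225, Mul(-1, -182307)), 34136), Add(111785, Function('l')(108))) = Mul(Add(Add(-190225, Mul(-1, -182307)), 34136), Add(111785, Mul(2, Pow(108, 2)))) = Mul(Add(Add(-190225, 182307), 34136), Add(111785, Mul(2, 11664))) = Mul(Add(-7918, 34136), Add(111785, 23328)) = Mul(26218, 135113) = 3542392634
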